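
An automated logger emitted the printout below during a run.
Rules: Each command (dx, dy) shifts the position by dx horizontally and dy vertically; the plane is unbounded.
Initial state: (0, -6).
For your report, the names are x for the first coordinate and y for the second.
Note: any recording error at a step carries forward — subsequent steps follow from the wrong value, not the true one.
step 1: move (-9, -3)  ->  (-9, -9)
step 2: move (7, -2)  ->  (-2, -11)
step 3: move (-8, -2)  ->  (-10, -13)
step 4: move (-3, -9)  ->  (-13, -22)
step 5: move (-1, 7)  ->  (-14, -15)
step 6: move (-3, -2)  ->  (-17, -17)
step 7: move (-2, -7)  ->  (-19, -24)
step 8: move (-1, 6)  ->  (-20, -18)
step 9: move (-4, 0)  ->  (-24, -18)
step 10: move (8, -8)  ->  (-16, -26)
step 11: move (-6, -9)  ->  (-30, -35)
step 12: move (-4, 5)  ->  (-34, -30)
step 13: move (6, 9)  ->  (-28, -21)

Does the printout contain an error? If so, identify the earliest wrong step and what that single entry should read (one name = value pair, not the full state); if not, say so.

Recomputing the run from the initial state:
step 1: x = -9, y = -9
step 2: x = -2, y = -11
step 3: x = -10, y = -13
step 4: x = -13, y = -22
step 5: x = -14, y = -15
step 6: x = -17, y = -17
step 7: x = -19, y = -24
step 8: x = -20, y = -18
step 9: x = -24, y = -18
step 10: x = -16, y = -26
step 11: x = -22, y = -35
step 12: x = -26, y = -30
step 13: x = -20, y = -21
The first disagreement with the printout is at step 11, where the value should be x = -22.

step 11, x = -22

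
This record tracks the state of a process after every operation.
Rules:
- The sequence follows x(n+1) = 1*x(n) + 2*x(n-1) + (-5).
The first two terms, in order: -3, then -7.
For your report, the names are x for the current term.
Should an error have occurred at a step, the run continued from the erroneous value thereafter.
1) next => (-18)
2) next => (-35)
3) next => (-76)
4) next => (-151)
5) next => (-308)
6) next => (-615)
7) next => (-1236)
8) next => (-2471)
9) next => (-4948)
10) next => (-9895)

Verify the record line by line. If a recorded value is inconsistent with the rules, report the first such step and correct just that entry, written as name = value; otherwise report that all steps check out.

step 2, x = -37

1. x = 1*(-7) + (2)*(-3) + (-5) = -18 (confirmed correct)
2. x = 1*(-18) + (2)*(-7) + (-5) = -37 (a discrepancy with the record)
Conclusion: step 2 carries the first error; the entry should be x = -37.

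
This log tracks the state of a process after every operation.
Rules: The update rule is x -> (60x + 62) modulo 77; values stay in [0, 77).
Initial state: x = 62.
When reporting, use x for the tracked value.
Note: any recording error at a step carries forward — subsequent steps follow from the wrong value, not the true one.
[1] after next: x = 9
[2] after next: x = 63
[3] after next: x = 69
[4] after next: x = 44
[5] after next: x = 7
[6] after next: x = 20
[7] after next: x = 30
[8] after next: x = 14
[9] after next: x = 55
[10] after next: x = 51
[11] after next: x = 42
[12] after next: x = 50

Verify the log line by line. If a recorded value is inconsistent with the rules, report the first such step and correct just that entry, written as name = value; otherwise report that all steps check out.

step 12, x = 41

Recomputing the run from the initial state:
step 1: x = 9
step 2: x = 63
step 3: x = 69
step 4: x = 44
step 5: x = 7
step 6: x = 20
step 7: x = 30
step 8: x = 14
step 9: x = 55
step 10: x = 51
step 11: x = 42
step 12: x = 41
The first disagreement with the log is at step 12, where the value should be x = 41.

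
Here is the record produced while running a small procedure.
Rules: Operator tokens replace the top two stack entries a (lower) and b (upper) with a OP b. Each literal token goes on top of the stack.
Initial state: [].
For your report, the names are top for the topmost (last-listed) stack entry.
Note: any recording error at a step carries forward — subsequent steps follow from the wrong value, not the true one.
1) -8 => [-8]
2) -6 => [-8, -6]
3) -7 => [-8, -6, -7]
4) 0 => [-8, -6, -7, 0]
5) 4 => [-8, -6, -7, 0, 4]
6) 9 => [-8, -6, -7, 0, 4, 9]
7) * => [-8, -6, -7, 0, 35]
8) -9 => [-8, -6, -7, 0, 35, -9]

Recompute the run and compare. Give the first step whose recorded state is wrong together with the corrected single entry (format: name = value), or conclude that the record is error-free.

step 7, top = 36

1. push -8: top = -8 (consistent with the record)
2. push -6: top = -6 (verified)
3. push -7: top = -7 (exactly as logged)
4. push 0: top = 0 (consistent with the record)
5. push 4: top = 4 (no discrepancy)
6. push 9: top = 9 (agrees with the record)
7. 4 * 9 = 36 (not what was recorded)
First incorrect step: 7; the correct value is top = 36.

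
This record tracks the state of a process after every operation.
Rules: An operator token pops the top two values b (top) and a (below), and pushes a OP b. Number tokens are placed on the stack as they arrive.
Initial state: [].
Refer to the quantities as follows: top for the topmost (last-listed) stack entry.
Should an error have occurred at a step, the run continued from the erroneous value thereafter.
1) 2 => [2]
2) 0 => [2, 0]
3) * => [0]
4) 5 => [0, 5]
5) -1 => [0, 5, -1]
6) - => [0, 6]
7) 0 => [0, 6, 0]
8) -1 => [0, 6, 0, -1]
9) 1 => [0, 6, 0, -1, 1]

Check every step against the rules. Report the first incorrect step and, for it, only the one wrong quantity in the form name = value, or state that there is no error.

Recomputing the run from the initial state:
step 1: [2]
step 2: [2, 0]
step 3: [0]
step 4: [0, 5]
step 5: [0, 5, -1]
step 6: [0, 6]
step 7: [0, 6, 0]
step 8: [0, 6, 0, -1]
step 9: [0, 6, 0, -1, 1]
This matches the record at every step.

no error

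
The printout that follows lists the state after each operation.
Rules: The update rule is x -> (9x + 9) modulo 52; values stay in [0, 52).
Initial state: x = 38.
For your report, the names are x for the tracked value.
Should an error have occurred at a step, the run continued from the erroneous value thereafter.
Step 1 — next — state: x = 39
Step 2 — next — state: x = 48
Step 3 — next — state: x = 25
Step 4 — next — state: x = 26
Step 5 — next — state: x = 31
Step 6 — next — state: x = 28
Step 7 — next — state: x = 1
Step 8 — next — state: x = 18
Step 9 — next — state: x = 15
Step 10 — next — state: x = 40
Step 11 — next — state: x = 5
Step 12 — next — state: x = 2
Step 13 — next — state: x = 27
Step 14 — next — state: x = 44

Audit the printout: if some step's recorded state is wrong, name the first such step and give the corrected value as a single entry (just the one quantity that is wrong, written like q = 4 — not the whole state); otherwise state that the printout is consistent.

step 5, x = 35

Recomputing the run from the initial state:
step 1: x = 39
step 2: x = 48
step 3: x = 25
step 4: x = 26
step 5: x = 35
step 6: x = 12
step 7: x = 13
step 8: x = 22
step 9: x = 51
step 10: x = 0
step 11: x = 9
step 12: x = 38
step 13: x = 39
step 14: x = 48
The first disagreement with the printout is at step 5, where the value should be x = 35.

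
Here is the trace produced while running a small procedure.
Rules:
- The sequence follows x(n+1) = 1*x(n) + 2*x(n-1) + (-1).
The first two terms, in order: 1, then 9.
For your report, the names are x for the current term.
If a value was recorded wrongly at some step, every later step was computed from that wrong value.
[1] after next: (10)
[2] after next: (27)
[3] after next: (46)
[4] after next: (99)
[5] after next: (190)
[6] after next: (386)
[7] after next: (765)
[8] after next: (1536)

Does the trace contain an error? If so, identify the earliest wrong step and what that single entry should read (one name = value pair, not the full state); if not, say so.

step 6, x = 387

Step 1: x = 1*(9) + (2)*(1) + (-1) = 10 — checks out.
Step 2: x = 1*(10) + (2)*(9) + (-1) = 27 — same as recorded.
Step 3: x = 1*(27) + (2)*(10) + (-1) = 46 — verified.
Step 4: x = 1*(46) + (2)*(27) + (-1) = 99 — agrees with the trace.
Step 5: x = 1*(99) + (2)*(46) + (-1) = 190 — in agreement.
Step 6: x = 1*(190) + (2)*(99) + (-1) = 387 — the trace has a different value.
Step 6 is the first one off; corrected, x = 387.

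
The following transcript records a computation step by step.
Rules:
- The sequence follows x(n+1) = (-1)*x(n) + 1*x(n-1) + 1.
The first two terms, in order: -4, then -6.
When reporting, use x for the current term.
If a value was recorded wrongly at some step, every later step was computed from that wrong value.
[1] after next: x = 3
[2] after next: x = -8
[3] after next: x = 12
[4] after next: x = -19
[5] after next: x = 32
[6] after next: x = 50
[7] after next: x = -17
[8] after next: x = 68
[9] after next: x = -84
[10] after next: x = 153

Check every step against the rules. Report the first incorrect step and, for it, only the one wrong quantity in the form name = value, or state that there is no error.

step 6, x = -50

Step 1: x = -1*(-6) + (1)*(-4) + (1) = 3 — no discrepancy.
Step 2: x = -1*(3) + (1)*(-6) + (1) = -8 — consistent with the transcript.
Step 3: x = -1*(-8) + (1)*(3) + (1) = 12 — checks out.
Step 4: x = -1*(12) + (1)*(-8) + (1) = -19 — checks out.
Step 5: x = -1*(-19) + (1)*(12) + (1) = 32 — no discrepancy.
Step 6: x = -1*(32) + (1)*(-19) + (1) = -50 — the entry is off here.
First deviation found at step 6; the corrected entry is x = -50.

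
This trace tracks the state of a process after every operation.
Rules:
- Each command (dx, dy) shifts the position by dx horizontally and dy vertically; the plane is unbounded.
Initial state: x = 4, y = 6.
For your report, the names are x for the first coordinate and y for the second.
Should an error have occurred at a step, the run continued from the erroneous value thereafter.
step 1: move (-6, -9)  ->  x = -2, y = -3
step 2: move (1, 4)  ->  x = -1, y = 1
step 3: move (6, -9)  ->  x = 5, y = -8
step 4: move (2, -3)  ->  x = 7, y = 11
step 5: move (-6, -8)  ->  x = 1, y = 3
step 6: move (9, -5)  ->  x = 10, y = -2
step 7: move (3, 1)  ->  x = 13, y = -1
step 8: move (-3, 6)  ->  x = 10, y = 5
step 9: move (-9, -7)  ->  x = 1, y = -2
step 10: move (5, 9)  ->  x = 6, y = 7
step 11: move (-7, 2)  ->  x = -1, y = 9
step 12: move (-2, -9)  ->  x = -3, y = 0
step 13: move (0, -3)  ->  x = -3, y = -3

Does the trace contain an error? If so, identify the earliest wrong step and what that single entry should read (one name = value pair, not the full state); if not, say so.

step 4, y = -11

Recomputing the run from the initial state:
step 1: x = -2, y = -3
step 2: x = -1, y = 1
step 3: x = 5, y = -8
step 4: x = 7, y = -11
step 5: x = 1, y = -19
step 6: x = 10, y = -24
step 7: x = 13, y = -23
step 8: x = 10, y = -17
step 9: x = 1, y = -24
step 10: x = 6, y = -15
step 11: x = -1, y = -13
step 12: x = -3, y = -22
step 13: x = -3, y = -25
The first disagreement with the trace is at step 4, where the value should be y = -11.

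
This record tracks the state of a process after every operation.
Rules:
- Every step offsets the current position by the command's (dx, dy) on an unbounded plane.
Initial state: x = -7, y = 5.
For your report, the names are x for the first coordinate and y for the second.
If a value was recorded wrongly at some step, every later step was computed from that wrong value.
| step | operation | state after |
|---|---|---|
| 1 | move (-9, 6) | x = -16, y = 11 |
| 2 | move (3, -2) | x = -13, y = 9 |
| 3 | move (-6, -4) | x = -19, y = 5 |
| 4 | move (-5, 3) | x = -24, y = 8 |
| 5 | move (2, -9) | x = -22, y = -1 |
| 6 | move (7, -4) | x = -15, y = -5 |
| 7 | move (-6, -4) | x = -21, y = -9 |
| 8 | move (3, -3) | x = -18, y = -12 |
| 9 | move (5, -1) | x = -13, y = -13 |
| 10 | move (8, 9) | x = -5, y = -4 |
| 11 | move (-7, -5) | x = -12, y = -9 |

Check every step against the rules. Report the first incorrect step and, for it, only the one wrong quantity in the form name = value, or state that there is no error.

1. x = -7 + (-9) = -16, y = 5 + (6) = 11 (agrees with the record)
2. x = -16 + (3) = -13, y = 11 + (-2) = 9 (agrees with the record)
3. x = -13 + (-6) = -19, y = 9 + (-4) = 5 (exactly as logged)
4. x = -19 + (-5) = -24, y = 5 + (3) = 8 (consistent with the record)
5. x = -24 + (2) = -22, y = 8 + (-9) = -1 (confirmed correct)
6. x = -22 + (7) = -15, y = -1 + (-4) = -5 (agrees with the record)
7. x = -15 + (-6) = -21, y = -5 + (-4) = -9 (confirmed correct)
8. x = -21 + (3) = -18, y = -9 + (-3) = -12 (in agreement)
9. x = -18 + (5) = -13, y = -12 + (-1) = -13 (no discrepancy)
10. x = -13 + (8) = -5, y = -13 + (9) = -4 (matches)
11. x = -5 + (-7) = -12, y = -4 + (-5) = -9 (exactly as logged)
All steps check out; nothing to correct.

no error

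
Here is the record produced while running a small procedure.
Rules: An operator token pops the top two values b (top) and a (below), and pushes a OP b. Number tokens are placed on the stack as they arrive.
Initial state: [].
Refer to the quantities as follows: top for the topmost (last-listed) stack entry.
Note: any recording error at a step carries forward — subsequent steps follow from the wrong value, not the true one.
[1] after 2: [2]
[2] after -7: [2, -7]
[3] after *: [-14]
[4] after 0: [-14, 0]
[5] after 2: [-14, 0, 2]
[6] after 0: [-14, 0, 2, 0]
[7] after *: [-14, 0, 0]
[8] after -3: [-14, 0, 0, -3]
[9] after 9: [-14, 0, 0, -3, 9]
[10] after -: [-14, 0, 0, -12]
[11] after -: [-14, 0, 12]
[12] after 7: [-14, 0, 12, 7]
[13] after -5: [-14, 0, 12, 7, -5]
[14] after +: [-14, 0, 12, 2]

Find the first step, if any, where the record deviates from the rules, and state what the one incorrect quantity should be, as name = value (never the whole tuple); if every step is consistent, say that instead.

no error

Recomputing the run from the initial state:
step 1: [2]
step 2: [2, -7]
step 3: [-14]
step 4: [-14, 0]
step 5: [-14, 0, 2]
step 6: [-14, 0, 2, 0]
step 7: [-14, 0, 0]
step 8: [-14, 0, 0, -3]
step 9: [-14, 0, 0, -3, 9]
step 10: [-14, 0, 0, -12]
step 11: [-14, 0, 12]
step 12: [-14, 0, 12, 7]
step 13: [-14, 0, 12, 7, -5]
step 14: [-14, 0, 12, 2]
This matches the record at every step.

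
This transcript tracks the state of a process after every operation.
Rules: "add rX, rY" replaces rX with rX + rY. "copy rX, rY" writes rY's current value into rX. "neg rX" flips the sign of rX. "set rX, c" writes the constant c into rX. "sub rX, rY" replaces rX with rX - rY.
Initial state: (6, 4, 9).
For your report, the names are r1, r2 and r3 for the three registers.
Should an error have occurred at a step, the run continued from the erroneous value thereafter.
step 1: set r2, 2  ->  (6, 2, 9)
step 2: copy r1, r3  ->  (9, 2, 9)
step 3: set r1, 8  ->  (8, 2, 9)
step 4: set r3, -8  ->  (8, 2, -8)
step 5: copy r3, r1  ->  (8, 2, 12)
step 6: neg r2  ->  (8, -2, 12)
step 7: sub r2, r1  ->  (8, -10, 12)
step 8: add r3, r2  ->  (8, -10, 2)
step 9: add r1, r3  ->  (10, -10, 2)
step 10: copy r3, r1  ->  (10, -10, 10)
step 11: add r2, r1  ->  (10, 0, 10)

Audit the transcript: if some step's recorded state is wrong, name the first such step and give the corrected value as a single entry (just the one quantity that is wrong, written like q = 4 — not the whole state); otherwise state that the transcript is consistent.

Recomputing the run from the initial state:
step 1: r1 = 6, r2 = 2, r3 = 9
step 2: r1 = 9, r2 = 2, r3 = 9
step 3: r1 = 8, r2 = 2, r3 = 9
step 4: r1 = 8, r2 = 2, r3 = -8
step 5: r1 = 8, r2 = 2, r3 = 8
step 6: r1 = 8, r2 = -2, r3 = 8
step 7: r1 = 8, r2 = -10, r3 = 8
step 8: r1 = 8, r2 = -10, r3 = -2
step 9: r1 = 6, r2 = -10, r3 = -2
step 10: r1 = 6, r2 = -10, r3 = 6
step 11: r1 = 6, r2 = -4, r3 = 6
The first disagreement with the transcript is at step 5, where the value should be r3 = 8.

step 5, r3 = 8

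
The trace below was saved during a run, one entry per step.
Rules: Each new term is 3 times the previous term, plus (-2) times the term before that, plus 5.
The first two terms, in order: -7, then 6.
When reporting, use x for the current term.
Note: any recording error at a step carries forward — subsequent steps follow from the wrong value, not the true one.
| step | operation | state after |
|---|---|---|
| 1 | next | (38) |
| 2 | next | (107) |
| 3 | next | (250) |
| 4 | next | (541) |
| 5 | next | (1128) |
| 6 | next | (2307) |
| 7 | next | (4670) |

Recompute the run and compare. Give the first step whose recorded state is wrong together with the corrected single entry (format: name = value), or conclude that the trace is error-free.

step 1: x = 3*(6) + (-2)*(-7) + (5) = 37 -> not what was recorded
So the first discrepancy is step 1, where the right value is x = 37.

step 1, x = 37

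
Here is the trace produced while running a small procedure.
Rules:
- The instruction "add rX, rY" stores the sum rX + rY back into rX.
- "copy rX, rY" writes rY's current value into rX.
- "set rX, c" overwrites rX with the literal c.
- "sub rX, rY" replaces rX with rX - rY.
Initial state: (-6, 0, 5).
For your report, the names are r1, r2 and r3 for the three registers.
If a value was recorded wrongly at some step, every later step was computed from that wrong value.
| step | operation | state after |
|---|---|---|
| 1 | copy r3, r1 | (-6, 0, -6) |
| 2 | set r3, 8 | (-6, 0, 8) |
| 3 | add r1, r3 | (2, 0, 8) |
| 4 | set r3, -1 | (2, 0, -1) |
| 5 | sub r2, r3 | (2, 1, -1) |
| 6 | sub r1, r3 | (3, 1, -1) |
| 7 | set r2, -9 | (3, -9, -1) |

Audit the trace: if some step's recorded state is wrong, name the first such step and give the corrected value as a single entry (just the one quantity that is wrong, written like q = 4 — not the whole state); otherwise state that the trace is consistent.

no error

Recomputing the run from the initial state:
step 1: r1 = -6, r2 = 0, r3 = -6
step 2: r1 = -6, r2 = 0, r3 = 8
step 3: r1 = 2, r2 = 0, r3 = 8
step 4: r1 = 2, r2 = 0, r3 = -1
step 5: r1 = 2, r2 = 1, r3 = -1
step 6: r1 = 3, r2 = 1, r3 = -1
step 7: r1 = 3, r2 = -9, r3 = -1
This matches the trace at every step.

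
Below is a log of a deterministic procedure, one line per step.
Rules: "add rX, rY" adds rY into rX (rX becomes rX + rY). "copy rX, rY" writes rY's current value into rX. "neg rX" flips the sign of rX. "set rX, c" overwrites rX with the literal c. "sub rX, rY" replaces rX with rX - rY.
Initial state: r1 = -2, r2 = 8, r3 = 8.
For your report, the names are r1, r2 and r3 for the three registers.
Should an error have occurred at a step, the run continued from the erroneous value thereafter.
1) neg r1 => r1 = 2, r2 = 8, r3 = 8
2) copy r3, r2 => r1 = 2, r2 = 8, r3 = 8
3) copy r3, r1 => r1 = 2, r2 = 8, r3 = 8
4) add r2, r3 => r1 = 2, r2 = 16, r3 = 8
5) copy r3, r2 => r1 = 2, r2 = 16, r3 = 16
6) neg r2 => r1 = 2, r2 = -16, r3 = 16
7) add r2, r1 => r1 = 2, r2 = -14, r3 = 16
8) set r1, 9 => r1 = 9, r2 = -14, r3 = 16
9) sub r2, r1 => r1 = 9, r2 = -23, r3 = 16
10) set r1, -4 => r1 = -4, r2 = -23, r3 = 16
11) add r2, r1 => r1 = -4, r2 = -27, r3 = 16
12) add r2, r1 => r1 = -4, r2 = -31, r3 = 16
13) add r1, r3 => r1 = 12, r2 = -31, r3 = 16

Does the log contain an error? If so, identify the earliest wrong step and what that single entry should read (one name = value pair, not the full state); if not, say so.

step 1: r1 = -(-2) = 2 -> agrees with the log
step 2: r3 = 8 -> consistent with the log
step 3: r3 = 2 -> this is not what the log shows
So the first discrepancy is step 3, where the right value is r3 = 2.

step 3, r3 = 2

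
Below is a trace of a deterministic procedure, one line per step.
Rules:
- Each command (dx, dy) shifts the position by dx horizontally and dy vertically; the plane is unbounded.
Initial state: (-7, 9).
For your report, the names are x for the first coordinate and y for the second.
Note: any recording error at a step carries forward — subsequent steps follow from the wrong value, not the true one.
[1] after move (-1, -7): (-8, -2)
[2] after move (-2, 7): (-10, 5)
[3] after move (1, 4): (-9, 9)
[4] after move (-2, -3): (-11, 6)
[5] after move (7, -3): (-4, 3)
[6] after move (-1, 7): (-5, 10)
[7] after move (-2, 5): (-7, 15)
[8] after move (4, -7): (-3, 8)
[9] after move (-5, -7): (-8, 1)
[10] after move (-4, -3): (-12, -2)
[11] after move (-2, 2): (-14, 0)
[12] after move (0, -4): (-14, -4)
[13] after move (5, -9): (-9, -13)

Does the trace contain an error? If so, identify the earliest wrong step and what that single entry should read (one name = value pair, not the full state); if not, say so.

Recomputing the run from the initial state:
step 1: x = -8, y = 2
step 2: x = -10, y = 9
step 3: x = -9, y = 13
step 4: x = -11, y = 10
step 5: x = -4, y = 7
step 6: x = -5, y = 14
step 7: x = -7, y = 19
step 8: x = -3, y = 12
step 9: x = -8, y = 5
step 10: x = -12, y = 2
step 11: x = -14, y = 4
step 12: x = -14, y = 0
step 13: x = -9, y = -9
The first disagreement with the trace is at step 1, where the value should be y = 2.

step 1, y = 2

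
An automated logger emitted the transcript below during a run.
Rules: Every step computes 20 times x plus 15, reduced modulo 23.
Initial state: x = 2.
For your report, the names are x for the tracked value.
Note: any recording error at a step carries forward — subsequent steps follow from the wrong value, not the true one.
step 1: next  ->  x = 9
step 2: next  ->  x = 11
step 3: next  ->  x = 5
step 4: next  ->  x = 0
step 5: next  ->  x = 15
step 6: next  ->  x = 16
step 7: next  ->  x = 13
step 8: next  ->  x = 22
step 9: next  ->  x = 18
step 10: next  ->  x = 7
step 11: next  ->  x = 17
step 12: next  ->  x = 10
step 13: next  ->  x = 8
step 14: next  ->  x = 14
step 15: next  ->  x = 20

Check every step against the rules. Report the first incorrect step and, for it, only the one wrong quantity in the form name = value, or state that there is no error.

Step 1: x = (20*2 + 15) mod 23 = 9 — in agreement.
Step 2: x = (20*9 + 15) mod 23 = 11 — exactly as logged.
Step 3: x = (20*11 + 15) mod 23 = 5 — confirmed correct.
Step 4: x = (20*5 + 15) mod 23 = 0 — no discrepancy.
Step 5: x = (20*0 + 15) mod 23 = 15 — verified.
Step 6: x = (20*15 + 15) mod 23 = 16 — consistent with the transcript.
Step 7: x = (20*16 + 15) mod 23 = 13 — in agreement.
Step 8: x = (20*13 + 15) mod 23 = 22 — same as recorded.
Step 9: x = (20*22 + 15) mod 23 = 18 — in agreement.
Step 10: x = (20*18 + 15) mod 23 = 7 — no discrepancy.
Step 11: x = (20*7 + 15) mod 23 = 17 — agrees with the transcript.
Step 12: x = (20*17 + 15) mod 23 = 10 — in agreement.
Step 13: x = (20*10 + 15) mod 23 = 8 — exactly as logged.
Step 14: x = (20*8 + 15) mod 23 = 14 — no discrepancy.
Step 15: x = (20*14 + 15) mod 23 = 19 — the transcript disagrees here.
Conclusion: step 15 carries the first error; the entry should be x = 19.

step 15, x = 19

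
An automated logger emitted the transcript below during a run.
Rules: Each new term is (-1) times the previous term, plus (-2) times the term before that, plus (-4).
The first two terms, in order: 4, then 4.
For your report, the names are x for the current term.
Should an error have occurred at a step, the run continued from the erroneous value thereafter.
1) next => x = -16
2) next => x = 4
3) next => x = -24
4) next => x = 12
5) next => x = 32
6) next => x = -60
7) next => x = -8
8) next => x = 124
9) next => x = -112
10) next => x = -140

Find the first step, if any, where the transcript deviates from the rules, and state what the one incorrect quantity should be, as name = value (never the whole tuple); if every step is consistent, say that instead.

step 3, x = 24

Recomputing the run from the initial state:
step 1: x = -16
step 2: x = 4
step 3: x = 24
step 4: x = -36
step 5: x = -16
step 6: x = 84
step 7: x = -56
step 8: x = -116
step 9: x = 224
step 10: x = 4
The first disagreement with the transcript is at step 3, where the value should be x = 24.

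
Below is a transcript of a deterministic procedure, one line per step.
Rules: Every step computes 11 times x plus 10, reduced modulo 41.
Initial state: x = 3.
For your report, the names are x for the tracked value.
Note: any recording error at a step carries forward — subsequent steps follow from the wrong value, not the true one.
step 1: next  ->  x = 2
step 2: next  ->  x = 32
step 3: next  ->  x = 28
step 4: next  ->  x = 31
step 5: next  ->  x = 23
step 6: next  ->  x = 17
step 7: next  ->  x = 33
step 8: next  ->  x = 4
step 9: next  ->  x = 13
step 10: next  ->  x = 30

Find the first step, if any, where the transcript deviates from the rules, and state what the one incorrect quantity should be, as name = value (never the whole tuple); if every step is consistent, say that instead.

Step 1: x = (11*3 + 10) mod 41 = 2 — matches.
Step 2: x = (11*2 + 10) mod 41 = 32 — verified.
Step 3: x = (11*32 + 10) mod 41 = 34 — not what was recorded.
The audit stops at step 3: the recorded entry is wrong and should be x = 34.

step 3, x = 34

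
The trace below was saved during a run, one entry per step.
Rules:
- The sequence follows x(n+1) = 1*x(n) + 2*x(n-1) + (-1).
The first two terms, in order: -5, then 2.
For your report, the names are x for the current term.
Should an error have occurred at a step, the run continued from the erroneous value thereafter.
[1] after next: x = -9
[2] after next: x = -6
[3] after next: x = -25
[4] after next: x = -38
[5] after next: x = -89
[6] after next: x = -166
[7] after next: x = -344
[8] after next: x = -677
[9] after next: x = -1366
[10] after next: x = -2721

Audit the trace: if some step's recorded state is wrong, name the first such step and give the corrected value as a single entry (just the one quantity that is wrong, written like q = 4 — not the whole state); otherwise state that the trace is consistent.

step 7, x = -345

step 1: x = 1*(2) + (2)*(-5) + (-1) = -9 -> checks out
step 2: x = 1*(-9) + (2)*(2) + (-1) = -6 -> same as recorded
step 3: x = 1*(-6) + (2)*(-9) + (-1) = -25 -> verified
step 4: x = 1*(-25) + (2)*(-6) + (-1) = -38 -> consistent with the trace
step 5: x = 1*(-38) + (2)*(-25) + (-1) = -89 -> consistent with the trace
step 6: x = 1*(-89) + (2)*(-38) + (-1) = -166 -> verified
step 7: x = 1*(-166) + (2)*(-89) + (-1) = -345 -> this is not what the trace shows
First incorrect step: 7; the correct value is x = -345.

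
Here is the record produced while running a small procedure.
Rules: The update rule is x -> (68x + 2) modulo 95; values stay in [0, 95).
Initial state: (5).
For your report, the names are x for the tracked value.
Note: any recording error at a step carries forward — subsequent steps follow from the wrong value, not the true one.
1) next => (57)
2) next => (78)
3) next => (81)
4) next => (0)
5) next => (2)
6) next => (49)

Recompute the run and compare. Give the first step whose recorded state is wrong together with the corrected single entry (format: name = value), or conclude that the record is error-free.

1. x = (68*5 + 2) mod 95 = 57 (checks out)
2. x = (68*57 + 2) mod 95 = 78 (verified)
3. x = (68*78 + 2) mod 95 = 81 (no discrepancy)
4. x = (68*81 + 2) mod 95 = 0 (agrees with the record)
5. x = (68*0 + 2) mod 95 = 2 (matches)
6. x = (68*2 + 2) mod 95 = 43 (a discrepancy with the record)
The earliest wrong entry is at step 6: it should read x = 43.

step 6, x = 43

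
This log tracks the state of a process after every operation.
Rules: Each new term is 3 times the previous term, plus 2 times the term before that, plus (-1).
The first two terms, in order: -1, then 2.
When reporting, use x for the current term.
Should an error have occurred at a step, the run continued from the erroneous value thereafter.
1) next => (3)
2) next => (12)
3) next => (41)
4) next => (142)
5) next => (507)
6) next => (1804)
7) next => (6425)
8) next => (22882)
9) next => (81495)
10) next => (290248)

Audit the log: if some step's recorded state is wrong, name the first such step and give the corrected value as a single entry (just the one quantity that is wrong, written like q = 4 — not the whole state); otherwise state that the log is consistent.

Recomputing the run from the initial state:
step 1: x = 3
step 2: x = 12
step 3: x = 41
step 4: x = 146
step 5: x = 519
step 6: x = 1848
step 7: x = 6581
step 8: x = 23438
step 9: x = 83475
step 10: x = 297300
The first disagreement with the log is at step 4, where the value should be x = 146.

step 4, x = 146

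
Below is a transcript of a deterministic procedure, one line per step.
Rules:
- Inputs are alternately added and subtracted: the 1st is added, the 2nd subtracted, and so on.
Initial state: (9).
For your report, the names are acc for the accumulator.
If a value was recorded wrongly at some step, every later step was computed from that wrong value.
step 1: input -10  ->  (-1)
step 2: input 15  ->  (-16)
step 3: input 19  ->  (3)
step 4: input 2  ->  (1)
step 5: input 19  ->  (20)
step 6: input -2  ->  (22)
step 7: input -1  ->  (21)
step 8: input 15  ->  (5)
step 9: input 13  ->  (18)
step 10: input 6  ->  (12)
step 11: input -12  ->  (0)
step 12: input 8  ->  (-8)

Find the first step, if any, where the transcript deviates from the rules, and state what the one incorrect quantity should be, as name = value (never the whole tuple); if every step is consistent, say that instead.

step 8, acc = 6

1. acc = 9 + -10 = -1 (confirmed correct)
2. acc = -1 - 15 = -16 (agrees with the transcript)
3. acc = -16 + 19 = 3 (same as recorded)
4. acc = 3 - 2 = 1 (confirmed correct)
5. acc = 1 + 19 = 20 (in agreement)
6. acc = 20 - -2 = 22 (no discrepancy)
7. acc = 22 + -1 = 21 (checks out)
8. acc = 21 - 15 = 6 (first mismatch against the transcript)
That makes step 8 the first incorrect line — acc = 6 is what it should show.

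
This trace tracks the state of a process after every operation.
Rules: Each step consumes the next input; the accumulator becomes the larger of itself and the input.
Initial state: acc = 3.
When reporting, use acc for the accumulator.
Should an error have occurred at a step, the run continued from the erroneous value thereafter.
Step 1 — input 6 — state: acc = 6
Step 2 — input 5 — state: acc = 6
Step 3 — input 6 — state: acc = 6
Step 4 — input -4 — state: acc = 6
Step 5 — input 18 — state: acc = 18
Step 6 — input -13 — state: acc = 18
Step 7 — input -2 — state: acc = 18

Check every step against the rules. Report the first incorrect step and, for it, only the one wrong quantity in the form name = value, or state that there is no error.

1. acc = max(3, 6) = 6 (same as recorded)
2. acc = max(6, 5) = 6 (no discrepancy)
3. acc = max(6, 6) = 6 (same as recorded)
4. acc = max(6, -4) = 6 (exactly as logged)
5. acc = max(6, 18) = 18 (checks out)
6. acc = max(18, -13) = 18 (same as recorded)
7. acc = max(18, -2) = 18 (verified)
All entries verified; no error found.

no error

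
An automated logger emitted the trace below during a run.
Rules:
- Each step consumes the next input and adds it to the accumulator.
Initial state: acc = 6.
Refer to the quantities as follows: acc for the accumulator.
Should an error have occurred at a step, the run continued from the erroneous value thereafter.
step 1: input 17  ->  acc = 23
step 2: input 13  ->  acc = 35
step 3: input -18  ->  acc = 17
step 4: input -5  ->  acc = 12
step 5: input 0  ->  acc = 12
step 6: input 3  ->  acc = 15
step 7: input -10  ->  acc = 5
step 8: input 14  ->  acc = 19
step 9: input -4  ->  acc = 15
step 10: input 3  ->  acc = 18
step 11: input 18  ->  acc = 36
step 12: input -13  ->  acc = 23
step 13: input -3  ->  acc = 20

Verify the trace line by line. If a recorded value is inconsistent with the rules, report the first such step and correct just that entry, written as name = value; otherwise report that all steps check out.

step 2, acc = 36

1. acc = 6 + 17 = 23 (consistent with the trace)
2. acc = 23 + 13 = 36 (the entry is off here)
First incorrect step: 2; the correct value is acc = 36.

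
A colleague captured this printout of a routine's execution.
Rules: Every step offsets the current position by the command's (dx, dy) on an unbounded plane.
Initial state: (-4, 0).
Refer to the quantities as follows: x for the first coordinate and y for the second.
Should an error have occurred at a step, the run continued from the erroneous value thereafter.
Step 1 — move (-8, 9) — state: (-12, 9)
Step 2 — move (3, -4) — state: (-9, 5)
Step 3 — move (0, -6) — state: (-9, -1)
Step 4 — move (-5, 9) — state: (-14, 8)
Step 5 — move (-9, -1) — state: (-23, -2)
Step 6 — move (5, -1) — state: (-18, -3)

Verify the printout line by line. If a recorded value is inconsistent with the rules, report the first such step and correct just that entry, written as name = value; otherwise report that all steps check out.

Step 1: x = -4 + (-8) = -12, y = 0 + (9) = 9 — exactly as logged.
Step 2: x = -12 + (3) = -9, y = 9 + (-4) = 5 — consistent with the printout.
Step 3: x = -9 + (0) = -9, y = 5 + (-6) = -1 — matches.
Step 4: x = -9 + (-5) = -14, y = -1 + (9) = 8 — exactly as logged.
Step 5: x = -14 + (-9) = -23, y = 8 + (-1) = 7 — the printout disagrees here.
First deviation found at step 5; the corrected entry is y = 7.

step 5, y = 7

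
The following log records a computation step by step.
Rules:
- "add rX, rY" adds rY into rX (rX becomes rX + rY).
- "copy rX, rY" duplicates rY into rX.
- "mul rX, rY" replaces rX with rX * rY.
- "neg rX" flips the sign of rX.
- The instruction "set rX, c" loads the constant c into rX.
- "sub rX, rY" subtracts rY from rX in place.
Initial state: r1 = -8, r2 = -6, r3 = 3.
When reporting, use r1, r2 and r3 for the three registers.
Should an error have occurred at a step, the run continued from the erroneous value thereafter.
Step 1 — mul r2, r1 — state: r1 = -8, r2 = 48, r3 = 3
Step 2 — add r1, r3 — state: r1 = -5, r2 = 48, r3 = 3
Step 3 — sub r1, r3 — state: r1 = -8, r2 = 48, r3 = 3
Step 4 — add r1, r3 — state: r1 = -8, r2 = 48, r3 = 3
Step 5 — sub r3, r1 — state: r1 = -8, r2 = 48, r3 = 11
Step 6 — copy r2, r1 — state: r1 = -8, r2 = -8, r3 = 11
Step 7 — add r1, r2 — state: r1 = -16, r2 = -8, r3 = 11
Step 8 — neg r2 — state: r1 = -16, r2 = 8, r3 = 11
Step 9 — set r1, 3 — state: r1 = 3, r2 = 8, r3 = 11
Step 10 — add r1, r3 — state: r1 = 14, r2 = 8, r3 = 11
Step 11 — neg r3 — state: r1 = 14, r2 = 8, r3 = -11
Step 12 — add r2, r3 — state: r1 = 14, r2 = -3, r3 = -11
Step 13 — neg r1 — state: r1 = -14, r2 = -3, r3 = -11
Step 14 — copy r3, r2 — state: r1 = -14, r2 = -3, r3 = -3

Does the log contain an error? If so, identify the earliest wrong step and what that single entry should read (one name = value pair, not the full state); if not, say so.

1. r2 = -6 * -8 = 48 (consistent with the log)
2. r1 = -8 + 3 = -5 (in agreement)
3. r1 = -5 - 3 = -8 (same as recorded)
4. r1 = -8 + 3 = -5 (not what was recorded)
Step 4 is the first one off; corrected, r1 = -5.

step 4, r1 = -5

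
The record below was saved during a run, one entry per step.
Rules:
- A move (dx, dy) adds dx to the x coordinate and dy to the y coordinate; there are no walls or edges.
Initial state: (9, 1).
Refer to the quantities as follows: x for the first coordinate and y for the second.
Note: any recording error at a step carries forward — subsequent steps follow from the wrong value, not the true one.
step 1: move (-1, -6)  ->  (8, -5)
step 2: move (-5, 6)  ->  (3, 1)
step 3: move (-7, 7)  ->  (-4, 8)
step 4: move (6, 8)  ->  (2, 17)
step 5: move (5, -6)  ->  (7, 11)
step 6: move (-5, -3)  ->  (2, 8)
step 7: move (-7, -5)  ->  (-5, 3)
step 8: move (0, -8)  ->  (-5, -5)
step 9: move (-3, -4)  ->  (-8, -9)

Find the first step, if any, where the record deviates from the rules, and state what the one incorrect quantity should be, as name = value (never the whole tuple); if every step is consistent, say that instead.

step 4, y = 16

Recomputing the run from the initial state:
step 1: x = 8, y = -5
step 2: x = 3, y = 1
step 3: x = -4, y = 8
step 4: x = 2, y = 16
step 5: x = 7, y = 10
step 6: x = 2, y = 7
step 7: x = -5, y = 2
step 8: x = -5, y = -6
step 9: x = -8, y = -10
The first disagreement with the record is at step 4, where the value should be y = 16.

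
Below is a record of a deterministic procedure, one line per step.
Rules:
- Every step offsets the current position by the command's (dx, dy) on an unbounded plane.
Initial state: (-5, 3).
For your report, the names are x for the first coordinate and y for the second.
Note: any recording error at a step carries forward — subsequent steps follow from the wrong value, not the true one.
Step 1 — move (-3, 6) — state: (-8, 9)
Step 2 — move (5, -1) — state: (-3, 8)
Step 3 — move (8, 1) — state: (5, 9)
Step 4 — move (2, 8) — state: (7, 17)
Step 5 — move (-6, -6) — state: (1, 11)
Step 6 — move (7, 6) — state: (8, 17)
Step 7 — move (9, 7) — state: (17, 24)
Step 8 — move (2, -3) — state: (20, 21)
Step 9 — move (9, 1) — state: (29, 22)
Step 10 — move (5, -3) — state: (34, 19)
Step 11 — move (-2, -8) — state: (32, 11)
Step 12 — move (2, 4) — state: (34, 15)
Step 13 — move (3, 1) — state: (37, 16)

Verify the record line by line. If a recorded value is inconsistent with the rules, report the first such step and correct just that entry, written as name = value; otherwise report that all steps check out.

1. x = -5 + (-3) = -8, y = 3 + (6) = 9 (verified)
2. x = -8 + (5) = -3, y = 9 + (-1) = 8 (in agreement)
3. x = -3 + (8) = 5, y = 8 + (1) = 9 (confirmed correct)
4. x = 5 + (2) = 7, y = 9 + (8) = 17 (same as recorded)
5. x = 7 + (-6) = 1, y = 17 + (-6) = 11 (no discrepancy)
6. x = 1 + (7) = 8, y = 11 + (6) = 17 (confirmed correct)
7. x = 8 + (9) = 17, y = 17 + (7) = 24 (consistent with the record)
8. x = 17 + (2) = 19, y = 24 + (-3) = 21 (this is not what the record shows)
First incorrect step: 8; the correct value is x = 19.

step 8, x = 19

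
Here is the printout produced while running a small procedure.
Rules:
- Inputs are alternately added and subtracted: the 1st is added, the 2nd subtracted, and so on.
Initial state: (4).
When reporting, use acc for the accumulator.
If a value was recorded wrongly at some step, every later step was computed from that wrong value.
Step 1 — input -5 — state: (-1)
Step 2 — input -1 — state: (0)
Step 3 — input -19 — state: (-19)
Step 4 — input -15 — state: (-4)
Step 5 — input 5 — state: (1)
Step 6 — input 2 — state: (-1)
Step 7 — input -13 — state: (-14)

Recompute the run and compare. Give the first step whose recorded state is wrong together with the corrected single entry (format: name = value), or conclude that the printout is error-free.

no error

1. acc = 4 + -5 = -1 (same as recorded)
2. acc = -1 - -1 = 0 (agrees with the printout)
3. acc = 0 + -19 = -19 (confirmed correct)
4. acc = -19 - -15 = -4 (same as recorded)
5. acc = -4 + 5 = 1 (in agreement)
6. acc = 1 - 2 = -1 (in agreement)
7. acc = -1 + -13 = -14 (verified)
Each recorded entry agrees with the recomputation.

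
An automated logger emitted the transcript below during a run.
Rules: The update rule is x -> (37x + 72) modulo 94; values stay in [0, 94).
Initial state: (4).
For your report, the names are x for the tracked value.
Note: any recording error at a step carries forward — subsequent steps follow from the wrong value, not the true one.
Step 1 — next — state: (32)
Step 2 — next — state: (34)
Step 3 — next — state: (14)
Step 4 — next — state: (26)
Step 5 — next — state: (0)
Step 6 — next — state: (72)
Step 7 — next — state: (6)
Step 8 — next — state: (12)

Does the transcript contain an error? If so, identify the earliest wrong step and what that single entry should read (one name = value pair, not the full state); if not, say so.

Step 1: x = (37*4 + 72) mod 94 = 32 — confirmed correct.
Step 2: x = (37*32 + 72) mod 94 = 34 — in agreement.
Step 3: x = (37*34 + 72) mod 94 = 14 — same as recorded.
Step 4: x = (37*14 + 72) mod 94 = 26 — exactly as logged.
Step 5: x = (37*26 + 72) mod 94 = 0 — consistent with the transcript.
Step 6: x = (37*0 + 72) mod 94 = 72 — consistent with the transcript.
Step 7: x = (37*72 + 72) mod 94 = 10 — not what was recorded.
The audit stops at step 7: the recorded entry is wrong and should be x = 10.

step 7, x = 10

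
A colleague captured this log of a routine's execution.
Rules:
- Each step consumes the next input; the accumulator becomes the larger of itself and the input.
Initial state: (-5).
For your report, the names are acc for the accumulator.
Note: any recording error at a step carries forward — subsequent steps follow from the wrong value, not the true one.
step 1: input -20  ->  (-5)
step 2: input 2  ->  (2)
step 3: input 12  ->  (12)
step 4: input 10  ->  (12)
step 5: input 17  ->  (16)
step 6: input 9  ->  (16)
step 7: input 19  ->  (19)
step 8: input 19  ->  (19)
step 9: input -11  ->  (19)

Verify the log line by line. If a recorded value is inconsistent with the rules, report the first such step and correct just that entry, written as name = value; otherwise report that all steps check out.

step 5, acc = 17

step 1: acc = max(-5, -20) = -5 -> in agreement
step 2: acc = max(-5, 2) = 2 -> exactly as logged
step 3: acc = max(2, 12) = 12 -> in agreement
step 4: acc = max(12, 10) = 12 -> no discrepancy
step 5: acc = max(12, 17) = 17 -> the entry is off here
Step 5 is the first one off; corrected, acc = 17.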